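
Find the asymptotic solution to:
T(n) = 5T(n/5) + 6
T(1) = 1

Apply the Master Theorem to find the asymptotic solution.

a=5, b=5, f(n)=6. log_5(5) = 1. Case 1 of Master Theorem: T(n) = O(n^1).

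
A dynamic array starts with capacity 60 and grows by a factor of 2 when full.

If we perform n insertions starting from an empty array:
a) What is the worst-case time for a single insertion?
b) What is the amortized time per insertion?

(a) Worst-case single insertion: O(n) -- when the array is full at capacity c, the resize copies all c elements, and c can be Theta(n).
(b) Resizes happen at sizes 60, 120, 240, ... Total copy cost for n insertions: 60 + 120 + ... = O(n) (geometric series with ratio 1/2). Amortized cost per insertion: O(n)/n = O(1).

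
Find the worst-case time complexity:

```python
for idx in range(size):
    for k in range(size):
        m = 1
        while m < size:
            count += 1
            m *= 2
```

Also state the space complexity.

Time complexity: O(n^2 log n).
Space complexity: O(1).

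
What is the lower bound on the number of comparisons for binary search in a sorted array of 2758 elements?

With 2758 possible positions, we need at least ceil(log_2(2758)) = 12 comparisons. Each comparison splits the remaining candidates by at most half.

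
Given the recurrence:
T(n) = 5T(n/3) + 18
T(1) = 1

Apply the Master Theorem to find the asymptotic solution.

a=5, b=3, f(n)=18. log_3(5) = 1.465. Case 1 of Master Theorem: T(n) = O(n^1.465).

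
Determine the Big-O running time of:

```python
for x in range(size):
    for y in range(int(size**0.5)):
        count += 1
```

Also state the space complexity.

Time complexity: O(n * sqrt(n)).
Space complexity: O(1).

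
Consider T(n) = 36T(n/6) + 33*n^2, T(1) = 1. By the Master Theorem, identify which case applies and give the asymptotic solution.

a=36, b=6, f(n)=33*n^2.
log_6(36) = 2, so n^(log_b(a)) = n^2.
f(n) = Theta(n^2), so Case 2 applies.
T(n) = Theta(n^2 log n).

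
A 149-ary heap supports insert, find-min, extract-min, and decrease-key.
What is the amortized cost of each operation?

The 149-ary heap has height O(log_149 n). Insert sifts up: O(log_149 n). Find-min reads the root: O(1). Extract-min sifts down comparing 149 children per level: O(149 * log_149 n). Decrease-key sifts up: O(log_149 n).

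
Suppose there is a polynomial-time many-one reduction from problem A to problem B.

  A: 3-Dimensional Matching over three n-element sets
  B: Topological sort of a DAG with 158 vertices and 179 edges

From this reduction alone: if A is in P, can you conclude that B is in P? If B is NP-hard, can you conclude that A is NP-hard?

A poly-time reduction A <=_p B transfers tractability DOWN (B easy => A easy) and hardness UP (A hard => B hard), not the reverse.
From A in P, the reduction alone does NOT give B in P: any problem in P trivially reduces to SAT, yet SAT is not known to be in P.
From B NP-hard, the reduction alone does NOT give A NP-hard: again, easy problems reduce to hard ones.
(Here in fact A is NP-complete and B is in P, so no such reduction is known -- its existence would imply P = NP; the analysis concerns only what the assumed reduction would or would not let you conclude.)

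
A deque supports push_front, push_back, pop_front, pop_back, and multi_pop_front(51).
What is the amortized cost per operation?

Assign 2 credits to each push operation. A pop uses 1 saved credit. multi_pop_front(51) uses up to 51 saved credits from previous pushes. Credits never go negative. Amortized cost is O(1).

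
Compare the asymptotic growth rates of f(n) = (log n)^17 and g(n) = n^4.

g(n) = n^4 grows faster: any positive polynomial dominates any polylog.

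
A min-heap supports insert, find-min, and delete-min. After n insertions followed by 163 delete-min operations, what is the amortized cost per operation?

Insert takes O(log n) worst case. Delete-min takes O(log n). Over a sequence of n inserts and 163 delete-mins, total cost is O((n + 163) log n). Amortized per operation: O(log n).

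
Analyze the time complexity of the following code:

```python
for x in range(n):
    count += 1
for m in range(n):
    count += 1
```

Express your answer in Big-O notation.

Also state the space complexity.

Time complexity: O(n).
Space complexity: O(1).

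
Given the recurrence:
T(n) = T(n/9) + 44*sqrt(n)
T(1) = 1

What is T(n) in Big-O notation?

Each level contributes sqrt(n/9^k). Geometric series with ratio 1/sqrt(9) < 1 sums to O(sqrt(n)).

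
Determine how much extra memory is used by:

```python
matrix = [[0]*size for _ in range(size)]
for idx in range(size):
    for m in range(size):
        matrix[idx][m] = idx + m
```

Space complexity: O(n^2).
A 2D structure of size n x n is allocated.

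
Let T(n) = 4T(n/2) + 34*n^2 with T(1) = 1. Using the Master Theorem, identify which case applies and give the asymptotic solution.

a=4, b=2, f(n)=34*n^2.
log_2(4) = 2, so n^(log_b(a)) = n^2.
f(n) = Theta(n^2), so Case 2 applies.
T(n) = Theta(n^2 log n).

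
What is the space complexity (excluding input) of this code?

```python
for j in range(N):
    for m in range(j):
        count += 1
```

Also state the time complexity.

Space complexity: O(1).
Only a constant amount of auxiliary storage is used; nothing grows with n.
Time complexity: O(n^2).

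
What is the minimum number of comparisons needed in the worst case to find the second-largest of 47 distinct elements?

Lower bound: finding the max needs 47-1 comparisons. By the adversary weight-doubling argument, the max must personally win >= ceil(log_2(47)) = 6 comparisons; the 2nd-largest is among those 6 losers, needing 6-1 more comparisons. Total >= 47-1 + 6-1 = 51. A balanced knockout tournament achieves this.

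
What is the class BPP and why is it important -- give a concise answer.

BPP (Bounded-error Probabilistic Polynomial time) is the class of problems solvable by a randomized algorithm in polynomial time with error probability at most 1/3. BPP contains P and is contained in PSPACE. It is widely conjectured that P = BPP, meaning randomness does not help for decision problems.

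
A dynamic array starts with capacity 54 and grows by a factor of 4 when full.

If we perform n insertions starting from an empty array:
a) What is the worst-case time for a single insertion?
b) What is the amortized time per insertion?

(a) Worst-case single insertion: O(n) -- when the array is full at capacity c, the resize copies all c elements, and c can be Theta(n).
(b) Resizes happen at sizes 54, 216, 864, ... Total copy cost for n insertions: 54 + 216 + ... = O(n) (geometric series with ratio 1/4). Amortized cost per insertion: O(n)/n = O(1).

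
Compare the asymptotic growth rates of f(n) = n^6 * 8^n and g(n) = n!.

g(n) = n! grows faster: by Stirling n! ~ (n/e)^n sqrt(2*pi*n); (n/e)^n eventually dominates n^6 * 8^n.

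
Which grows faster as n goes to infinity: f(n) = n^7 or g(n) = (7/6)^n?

g(n) = (7/6)^n grows faster: (7/6)^n is exponential with base 7/6 > 1, dominating every polynomial.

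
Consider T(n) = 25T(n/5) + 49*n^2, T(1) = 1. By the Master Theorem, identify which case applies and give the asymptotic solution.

a=25, b=5, f(n)=49*n^2.
log_5(25) = 2, so n^(log_b(a)) = n^2.
f(n) = Theta(n^2), so Case 2 applies.
T(n) = Theta(n^2 log n).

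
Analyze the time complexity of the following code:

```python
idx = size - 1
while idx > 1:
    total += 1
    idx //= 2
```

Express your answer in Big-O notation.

Time complexity: O(log n).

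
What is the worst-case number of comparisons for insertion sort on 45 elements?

Insertion sort on reverse-sorted input: 1 + 2 + ... + (45-1) = 990 comparisons.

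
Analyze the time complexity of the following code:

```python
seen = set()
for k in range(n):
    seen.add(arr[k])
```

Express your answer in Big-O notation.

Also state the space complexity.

Time complexity: O(n).
Space complexity: O(n).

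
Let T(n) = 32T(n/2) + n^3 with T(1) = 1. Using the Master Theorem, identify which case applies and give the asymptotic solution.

a=32, b=2, f(n)=n^3.
log_2(32) = 5 > 3.
Since f(n) = O(n^3) is polynomially smaller than n^5, Case 1 applies.
T(n) = Theta(n^5).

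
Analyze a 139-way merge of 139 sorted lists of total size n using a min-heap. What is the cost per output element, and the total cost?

Maintain a min-heap of size 139 holding the current head of each list. Each output step does one extract-min (O(log 139)) and one insert of that list's next element (O(log 139)). Each of the n elements passes through the heap exactly once, so the total cost is O(n log 139), i.e. O(log 139) per output element.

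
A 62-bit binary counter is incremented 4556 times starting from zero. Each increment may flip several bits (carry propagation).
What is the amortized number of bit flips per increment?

Bit i flips on every 2^i-th increment, so over 4556 increments bit i flips floor(4556/2^i) times. Summing over i: total flips < 2 * 4556. Amortized: < 2 = O(1) per increment.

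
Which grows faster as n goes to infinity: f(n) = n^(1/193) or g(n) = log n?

f(n) = n^(1/193) grows faster: any positive power of n dominates log n.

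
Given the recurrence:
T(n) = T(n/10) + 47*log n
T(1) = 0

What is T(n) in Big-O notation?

Each of the log_10(n) levels adds O(log n). T(n) = O(log^2 n).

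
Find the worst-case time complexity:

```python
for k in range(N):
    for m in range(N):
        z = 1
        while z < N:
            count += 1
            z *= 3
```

Time complexity: O(n^2 log n).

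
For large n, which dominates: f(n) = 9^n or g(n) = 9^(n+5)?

f(n) = 9^n and g(n) = 9^(n+5) are Theta of each other: 9^(n+5) = 9^5 * 9^n = Theta(9^n).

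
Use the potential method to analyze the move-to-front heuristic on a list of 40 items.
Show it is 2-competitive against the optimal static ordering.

Let Phi = number of inversions between the MTF list and the optimal static list (0 <= Phi <= C(40,2)). Accessing an element at MTF position k and optimal position j: the move-to-front destroys all k-1 inversions in front of it that are not in front in optimal (>= k-j of them) and creates at most j-1 new ones. Amortized cost <= k + (j-1) - (k-j) = 2j - 1 <= 2 * optimal cost.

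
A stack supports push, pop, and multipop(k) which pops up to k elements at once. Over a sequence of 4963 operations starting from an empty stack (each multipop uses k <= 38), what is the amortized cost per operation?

Each element is pushed exactly once and popped at most once (whether by pop or as part of a multipop). So the total number of individual pops over the whole sequence is at most the number of pushes, which is at most 4963. Total work <= 2 * 4963, hence O(1) amortized per operation.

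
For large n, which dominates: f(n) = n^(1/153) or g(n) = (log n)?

f(n) = n^(1/153) grows faster: any positive power of n dominates any polylog.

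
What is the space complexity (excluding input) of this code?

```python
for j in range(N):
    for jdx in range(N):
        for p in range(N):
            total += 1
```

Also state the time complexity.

Space complexity: O(1).
Only a constant amount of auxiliary storage is used; nothing grows with n.
Time complexity: O(n^3).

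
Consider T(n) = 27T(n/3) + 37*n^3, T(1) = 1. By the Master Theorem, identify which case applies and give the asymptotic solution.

a=27, b=3, f(n)=37*n^3.
log_3(27) = 3, so n^(log_b(a)) = n^3.
f(n) = Theta(n^3), so Case 2 applies.
T(n) = Theta(n^3 log n).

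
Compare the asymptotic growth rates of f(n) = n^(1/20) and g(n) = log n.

f(n) = n^(1/20) grows faster: any positive power of n dominates log n.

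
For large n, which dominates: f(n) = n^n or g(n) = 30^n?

f(n) = n^n grows faster: n^n / 30^n = (n/30)^n -> infinity once n > 30.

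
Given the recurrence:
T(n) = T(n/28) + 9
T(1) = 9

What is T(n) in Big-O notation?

Each step divides n by 28 and adds 9. After log_28(n) steps, T(n) = O(log n).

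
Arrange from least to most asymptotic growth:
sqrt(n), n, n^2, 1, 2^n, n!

Ordered by growth rate: 1 < sqrt(n) < n < n^2 < 2^n < n!.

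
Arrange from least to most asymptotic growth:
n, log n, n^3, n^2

Ordered by growth rate: log n < n < n^2 < n^3.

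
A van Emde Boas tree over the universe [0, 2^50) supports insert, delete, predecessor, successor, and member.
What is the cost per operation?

vEB recursively partitions [0, 1125899906842624) into sqrt(u) clusters of size sqrt(u). Each operation recurses into either one cluster or the summary, never both: T(u) = T(sqrt(u)) + O(1) => T(u) = O(log log u) = O(log 50). This is worst-case, not just amortized.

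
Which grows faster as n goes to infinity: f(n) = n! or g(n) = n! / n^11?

f(n) = n! grows faster: the ratio n!/(n!/n^11) = n^11 -> infinity.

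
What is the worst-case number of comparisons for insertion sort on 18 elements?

Insertion sort on reverse-sorted input: 1 + 2 + ... + (18-1) = 153 comparisons.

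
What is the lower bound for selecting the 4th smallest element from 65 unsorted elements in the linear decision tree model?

Selecting the 4th smallest of 65 elements requires Omega(n) comparisons. Every element must be compared at least once. The BFPRT algorithm achieves O(n), making this tight.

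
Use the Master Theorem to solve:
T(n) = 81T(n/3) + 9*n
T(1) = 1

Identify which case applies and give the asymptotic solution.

a=81, b=3, f(n)=9*n.
log_3(81) = 4 > 1.
Since f(n) = O(n^1) is polynomially smaller than n^4, Case 1 applies.
T(n) = Theta(n^4).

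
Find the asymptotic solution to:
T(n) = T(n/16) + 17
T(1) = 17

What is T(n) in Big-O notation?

Each step divides n by 16 and adds 17. After log_16(n) steps, T(n) = O(log n).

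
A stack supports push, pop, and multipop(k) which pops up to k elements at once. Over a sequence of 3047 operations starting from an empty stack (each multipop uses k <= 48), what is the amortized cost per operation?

Each element is pushed exactly once and popped at most once (whether by pop or as part of a multipop). So the total number of individual pops over the whole sequence is at most the number of pushes, which is at most 3047. Total work <= 2 * 3047, hence O(1) amortized per operation.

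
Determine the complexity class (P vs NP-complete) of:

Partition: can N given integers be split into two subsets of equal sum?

This problem is NP-complete: Subset Sum reduces to it (one of Karp's 21 NP-complete problems).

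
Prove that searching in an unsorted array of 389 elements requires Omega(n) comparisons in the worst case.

An adversary can always place the target in the last position checked. Until all 389 positions are examined, the target might be in any unchecked position. Therefore 389 comparisons are necessary.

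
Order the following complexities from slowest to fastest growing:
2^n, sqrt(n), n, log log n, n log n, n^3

Ordered by growth rate: log log n < sqrt(n) < n < n log n < n^3 < 2^n.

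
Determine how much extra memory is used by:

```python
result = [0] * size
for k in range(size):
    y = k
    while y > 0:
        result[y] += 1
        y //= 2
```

Space complexity: O(n).
Auxiliary storage grows linearly with the input size n in the worst case.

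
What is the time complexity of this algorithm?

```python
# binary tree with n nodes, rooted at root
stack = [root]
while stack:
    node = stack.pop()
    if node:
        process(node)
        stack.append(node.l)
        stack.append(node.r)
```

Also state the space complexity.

Time complexity: O(n).
Space complexity: O(n).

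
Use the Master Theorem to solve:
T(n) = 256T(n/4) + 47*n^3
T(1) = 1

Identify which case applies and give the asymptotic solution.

a=256, b=4, f(n)=47*n^3.
log_4(256) = 4 > 3.
Since f(n) = O(n^3) is polynomially smaller than n^4, Case 1 applies.
T(n) = Theta(n^4).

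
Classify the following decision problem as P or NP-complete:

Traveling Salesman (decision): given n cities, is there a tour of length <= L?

This problem is NP-complete: reduces from Hamiltonian Cycle.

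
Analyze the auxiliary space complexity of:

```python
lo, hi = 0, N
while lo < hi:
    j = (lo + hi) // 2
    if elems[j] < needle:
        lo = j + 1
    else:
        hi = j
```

Space complexity: O(1).
Only a constant amount of auxiliary storage is used; nothing grows with n.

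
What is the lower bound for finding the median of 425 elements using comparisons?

To find the median of 425 elements, every element must be compared at least once, so the lower bound is Omega(n). The BFPRT algorithm achieves O(n), making this tight.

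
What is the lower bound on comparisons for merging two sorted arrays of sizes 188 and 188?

Adversary argument: with sizes 188 and 188 (differing by at most 1), interleave the two arrays so that every consecutive pair in the output comes from different inputs. Then each of the 375 adjacent output pairs must be directly compared, or the algorithm cannot determine their relative order. So 375 comparisons are necessary; standard merge achieves this.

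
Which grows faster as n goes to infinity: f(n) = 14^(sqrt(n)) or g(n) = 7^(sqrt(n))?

f(n) = 14^(sqrt(n)) grows faster: ratio is (14/7)^(sqrt(n)) -> infinity since 14/7 > 1.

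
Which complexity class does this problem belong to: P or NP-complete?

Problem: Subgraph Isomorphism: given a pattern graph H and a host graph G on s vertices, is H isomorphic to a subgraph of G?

This problem is NP-complete: generalizes Clique and Hamiltonian Path (pattern size is part of the input).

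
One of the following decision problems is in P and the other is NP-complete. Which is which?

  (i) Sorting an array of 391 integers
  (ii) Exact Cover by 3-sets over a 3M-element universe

(i) is P: merge sort runs in O(n log n).
(ii) is NP-complete: one of Karp's 21 NP-complete problems.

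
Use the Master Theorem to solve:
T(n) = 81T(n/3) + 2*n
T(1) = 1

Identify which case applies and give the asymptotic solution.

a=81, b=3, f(n)=2*n.
log_3(81) = 4 > 1.
Since f(n) = O(n^1) is polynomially smaller than n^4, Case 1 applies.
T(n) = Theta(n^4).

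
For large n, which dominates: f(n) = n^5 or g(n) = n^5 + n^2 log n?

f(n) = n^5 and g(n) = n^5 + n^2 log n are Theta of each other: the lower-order n^2 log n term is o(n^5); both are Theta(n^5).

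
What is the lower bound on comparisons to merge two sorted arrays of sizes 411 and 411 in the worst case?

Adversary: with |411 - 411| <= 1 the inputs can be fully interleaved so that every adjacent pair in the merged output comes from different arrays. Then each of the 821 adjacent pairs must be directly compared, or the algorithm cannot determine their relative order. Standard merge meets this bound.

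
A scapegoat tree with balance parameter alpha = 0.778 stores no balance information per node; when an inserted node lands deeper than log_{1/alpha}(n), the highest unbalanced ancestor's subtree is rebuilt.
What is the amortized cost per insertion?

Search/insert path is O(log n). A rebuild of a subtree of size s costs O(s), but with alpha = 0.778 at least Omega(s) insertions must have occurred in that subtree since its last rebuild. Charging O(1) of the rebuild to each such insertion gives O(log n) amortized.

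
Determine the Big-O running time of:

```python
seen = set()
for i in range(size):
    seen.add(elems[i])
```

Time complexity: O(n).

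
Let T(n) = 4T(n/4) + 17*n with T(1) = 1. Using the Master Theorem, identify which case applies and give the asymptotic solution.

a=4, b=4, f(n)=17*n.
log_4(4) = 1, so n^(log_b(a)) = n.
f(n) = Theta(n), so Case 2 applies.
T(n) = Theta(n log n).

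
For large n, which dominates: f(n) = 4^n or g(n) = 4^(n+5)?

f(n) = 4^n and g(n) = 4^(n+5) are Theta of each other: 4^(n+5) = 4^5 * 4^n = Theta(4^n).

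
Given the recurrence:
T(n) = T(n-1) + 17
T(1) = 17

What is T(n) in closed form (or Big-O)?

Unrolling: T(n) = T(n-1) + 17 = T(n-2) + 2*17 = ... = T(1) + (n-1)*17 = 17 + (n-1)*17 = 17n.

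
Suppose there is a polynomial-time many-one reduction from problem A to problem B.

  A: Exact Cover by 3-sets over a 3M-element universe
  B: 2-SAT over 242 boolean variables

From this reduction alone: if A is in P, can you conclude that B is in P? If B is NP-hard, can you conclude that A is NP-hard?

A poly-time reduction A <=_p B transfers tractability DOWN (B easy => A easy) and hardness UP (A hard => B hard), not the reverse.
From A in P, the reduction alone does NOT give B in P: any problem in P trivially reduces to SAT, yet SAT is not known to be in P.
From B NP-hard, the reduction alone does NOT give A NP-hard: again, easy problems reduce to hard ones.
(Here in fact A is NP-complete and B is in P, so no such reduction is known -- its existence would imply P = NP; the analysis concerns only what the assumed reduction would or would not let you conclude.)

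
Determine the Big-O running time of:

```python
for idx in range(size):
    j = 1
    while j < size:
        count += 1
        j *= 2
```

Time complexity: O(n log n).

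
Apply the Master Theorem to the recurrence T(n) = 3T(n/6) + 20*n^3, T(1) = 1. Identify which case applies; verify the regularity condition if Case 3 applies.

a=3, b=6, f(n)=20*n^3.
log_6(3) = 0.6131 < 3.
f(n) = Omega(n^(0.6131+epsilon)) for some epsilon > 0, so Case 3 is the candidate.
Regularity: a*f(n/b) = 3*20*(n/6)^3 = (3/216)*20*n^3 <= c*f(n) with c = 3/216 < 1. Satisfied.
Case 3: T(n) = Theta(n^3).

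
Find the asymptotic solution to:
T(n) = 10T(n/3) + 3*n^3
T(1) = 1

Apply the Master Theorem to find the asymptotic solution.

a=10, b=3, f(n)=3*n^3. log_3(10) = 2.096 < 3. Case 3: T(n) = O(n^3).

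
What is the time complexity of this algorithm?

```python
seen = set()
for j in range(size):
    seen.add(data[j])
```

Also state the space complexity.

Time complexity: O(n).
Space complexity: O(n).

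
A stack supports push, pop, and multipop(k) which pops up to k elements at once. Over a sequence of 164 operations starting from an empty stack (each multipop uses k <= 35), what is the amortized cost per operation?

Each element is pushed exactly once and popped at most once (whether by pop or as part of a multipop). So the total number of individual pops over the whole sequence is at most the number of pushes, which is at most 164. Total work <= 2 * 164, hence O(1) amortized per operation.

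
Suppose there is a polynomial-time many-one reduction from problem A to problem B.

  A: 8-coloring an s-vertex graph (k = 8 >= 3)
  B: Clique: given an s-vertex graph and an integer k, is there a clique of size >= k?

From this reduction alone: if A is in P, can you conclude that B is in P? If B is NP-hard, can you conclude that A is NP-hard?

A poly-time reduction A <=_p B transfers tractability DOWN (B easy => A easy) and hardness UP (A hard => B hard), not the reverse.
From A in P, the reduction alone does NOT give B in P: any problem in P trivially reduces to SAT, yet SAT is not known to be in P.
From B NP-hard, the reduction alone does NOT give A NP-hard: again, easy problems reduce to hard ones.
(Here in fact A is NP-complete and B is NP-complete.)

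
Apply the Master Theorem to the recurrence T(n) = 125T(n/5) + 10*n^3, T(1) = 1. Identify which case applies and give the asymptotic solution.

a=125, b=5, f(n)=10*n^3.
log_5(125) = 3, so n^(log_b(a)) = n^3.
f(n) = Theta(n^3), so Case 2 applies.
T(n) = Theta(n^3 log n).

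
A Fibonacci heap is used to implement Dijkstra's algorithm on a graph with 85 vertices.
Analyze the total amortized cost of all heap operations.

Dijkstra performs 85 insert, 85 extract-min, and at most E decrease-key operations. With Fibonacci heap: insert O(1) amortized, extract-min O(log n) amortized, decrease-key O(1) amortized. Total with n = 85: O(n * 1 + n * log n + E * 1) = O(n log n + E).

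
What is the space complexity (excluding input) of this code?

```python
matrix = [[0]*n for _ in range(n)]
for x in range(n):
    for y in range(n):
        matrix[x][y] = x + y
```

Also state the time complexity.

Space complexity: O(n^2).
A 2D structure of size n x n is allocated.
Time complexity: O(n^2).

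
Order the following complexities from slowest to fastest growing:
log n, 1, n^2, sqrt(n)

Ordered by growth rate: 1 < log n < sqrt(n) < n^2.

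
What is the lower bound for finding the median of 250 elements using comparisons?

To find the median of 250 elements, every element must be compared at least once, so the lower bound is Omega(n). The BFPRT algorithm achieves O(n), making this tight.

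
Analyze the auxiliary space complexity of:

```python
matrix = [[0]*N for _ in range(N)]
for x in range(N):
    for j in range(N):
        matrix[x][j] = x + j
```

Space complexity: O(n^2).
A 2D structure of size n x n is allocated.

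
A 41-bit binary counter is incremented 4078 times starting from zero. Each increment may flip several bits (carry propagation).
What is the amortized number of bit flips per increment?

Bit i flips on every 2^i-th increment, so over 4078 increments bit i flips floor(4078/2^i) times. Summing over i: total flips < 2 * 4078. Amortized: < 2 = O(1) per increment.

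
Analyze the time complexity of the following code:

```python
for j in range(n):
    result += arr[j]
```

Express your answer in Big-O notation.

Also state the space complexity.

Time complexity: O(n).
Space complexity: O(1).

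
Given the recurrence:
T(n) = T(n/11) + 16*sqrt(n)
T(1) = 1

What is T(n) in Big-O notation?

Each level contributes sqrt(n/11^k). Geometric series with ratio 1/sqrt(11) < 1 sums to O(sqrt(n)).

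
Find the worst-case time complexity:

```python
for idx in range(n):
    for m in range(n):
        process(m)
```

Time complexity: O(n^2).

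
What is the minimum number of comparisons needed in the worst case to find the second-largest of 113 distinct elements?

Lower bound: finding the max needs 113-1 comparisons. By the adversary weight-doubling argument, the max must personally win >= ceil(log_2(113)) = 7 comparisons; the 2nd-largest is among those 7 losers, needing 7-1 more comparisons. Total >= 113-1 + 7-1 = 118. A balanced knockout tournament achieves this.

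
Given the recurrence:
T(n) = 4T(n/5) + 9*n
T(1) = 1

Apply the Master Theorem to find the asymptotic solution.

a=4, b=5, f(n)=9*n. log_5(4) = 0.8614 < 1. Case 3: T(n) = O(n).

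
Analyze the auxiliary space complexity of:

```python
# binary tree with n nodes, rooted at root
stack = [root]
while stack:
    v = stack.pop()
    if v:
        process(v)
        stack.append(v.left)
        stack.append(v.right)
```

Space complexity: O(n).
Auxiliary storage grows linearly with the input size n in the worst case.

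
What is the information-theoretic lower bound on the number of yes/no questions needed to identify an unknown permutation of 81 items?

There are 81! = 5797126020747367985879734231578109105412357244731625958745865049716390179693892056256184534249745940480000000000000000000 permutations. Each yes/no question gives at most 1 bit, so at least ceil(log_2(5797126020747367985879734231578109105412357244731625958745865049716390179693892056256184534249745940480000000000000000000)) = 402 questions are needed.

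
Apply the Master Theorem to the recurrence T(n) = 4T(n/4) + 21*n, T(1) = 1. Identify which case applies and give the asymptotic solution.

a=4, b=4, f(n)=21*n.
log_4(4) = 1, so n^(log_b(a)) = n.
f(n) = Theta(n), so Case 2 applies.
T(n) = Theta(n log n).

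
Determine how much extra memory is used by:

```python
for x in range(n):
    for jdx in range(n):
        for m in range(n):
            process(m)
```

Space complexity: O(1).
Only a constant amount of auxiliary storage is used; nothing grows with n.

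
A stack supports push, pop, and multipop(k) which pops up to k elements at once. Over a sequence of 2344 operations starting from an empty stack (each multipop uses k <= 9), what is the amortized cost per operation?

Each element is pushed exactly once and popped at most once (whether by pop or as part of a multipop). So the total number of individual pops over the whole sequence is at most the number of pushes, which is at most 2344. Total work <= 2 * 2344, hence O(1) amortized per operation.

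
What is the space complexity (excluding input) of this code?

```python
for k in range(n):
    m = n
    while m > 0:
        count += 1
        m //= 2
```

Space complexity: O(1).
Only a constant amount of auxiliary storage is used; nothing grows with n.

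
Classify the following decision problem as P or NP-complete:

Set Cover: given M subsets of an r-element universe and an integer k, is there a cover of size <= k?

This problem is NP-complete: one of Karp's 21 NP-complete problems (with k part of the input).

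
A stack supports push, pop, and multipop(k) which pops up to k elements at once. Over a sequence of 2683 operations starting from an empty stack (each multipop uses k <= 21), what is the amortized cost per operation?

Each element is pushed exactly once and popped at most once (whether by pop or as part of a multipop). So the total number of individual pops over the whole sequence is at most the number of pushes, which is at most 2683. Total work <= 2 * 2683, hence O(1) amortized per operation.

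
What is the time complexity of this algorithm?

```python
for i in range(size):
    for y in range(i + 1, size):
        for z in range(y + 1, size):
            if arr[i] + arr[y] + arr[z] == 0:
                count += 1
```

Time complexity: O(n^3).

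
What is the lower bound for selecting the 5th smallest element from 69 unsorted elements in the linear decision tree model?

Selecting the 5th smallest of 69 elements requires Omega(n) comparisons. Every element must be compared at least once. The BFPRT algorithm achieves O(n), making this tight.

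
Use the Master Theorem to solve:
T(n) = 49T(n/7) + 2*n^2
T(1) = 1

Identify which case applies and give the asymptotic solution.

a=49, b=7, f(n)=2*n^2.
log_7(49) = 2, so n^(log_b(a)) = n^2.
f(n) = Theta(n^2), so Case 2 applies.
T(n) = Theta(n^2 log n).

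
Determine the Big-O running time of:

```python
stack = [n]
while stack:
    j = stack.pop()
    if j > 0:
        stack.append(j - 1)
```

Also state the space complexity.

Time complexity: O(n).
Space complexity: O(1).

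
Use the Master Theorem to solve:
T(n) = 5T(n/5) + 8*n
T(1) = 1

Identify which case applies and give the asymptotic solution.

a=5, b=5, f(n)=8*n.
log_5(5) = 1, so n^(log_b(a)) = n.
f(n) = Theta(n), so Case 2 applies.
T(n) = Theta(n log n).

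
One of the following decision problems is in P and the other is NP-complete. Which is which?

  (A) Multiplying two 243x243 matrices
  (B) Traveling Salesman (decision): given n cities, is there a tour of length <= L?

(A) is P: the schoolbook algorithm runs in O(n^3).
(B) is NP-complete: reduces from Hamiltonian Cycle.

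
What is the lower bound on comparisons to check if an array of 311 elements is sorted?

To verify 311 elements are sorted, we must compare each consecutive pair. Skipping any pair allows an adversary to swap them. Therefore 310 comparisons are necessary and sufficient.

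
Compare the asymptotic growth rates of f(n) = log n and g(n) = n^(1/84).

g(n) = n^(1/84) grows faster: any positive power of n dominates log n.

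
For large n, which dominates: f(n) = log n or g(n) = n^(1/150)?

g(n) = n^(1/150) grows faster: any positive power of n dominates log n.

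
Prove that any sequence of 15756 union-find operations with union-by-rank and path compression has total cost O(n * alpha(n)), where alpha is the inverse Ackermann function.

Using Tarjan's analysis with rank-based potential function. Union-by-rank keeps tree height O(log n). Path compression flattens paths during find. For n = 15756 operations, total cost is O(n * alpha(n)), effectively O(n) since alpha grows incredibly slowly.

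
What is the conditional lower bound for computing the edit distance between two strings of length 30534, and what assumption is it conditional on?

Under SETH (the Strong Exponential Time Hypothesis), edit distance on length-30534 strings cannot be computed in O(n^(2-epsilon)) time for any epsilon > 0 (Backurs-Indyk). The reduction is from CNF-SAT via the orthogonal vectors problem.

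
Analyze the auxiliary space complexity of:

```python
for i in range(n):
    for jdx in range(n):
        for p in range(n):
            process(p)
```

Space complexity: O(1).
Only a constant amount of auxiliary storage is used; nothing grows with n.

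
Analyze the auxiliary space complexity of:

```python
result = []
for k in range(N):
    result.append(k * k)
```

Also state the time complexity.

Space complexity: O(n).
Auxiliary storage grows linearly with the input size n in the worst case.
Time complexity: O(n).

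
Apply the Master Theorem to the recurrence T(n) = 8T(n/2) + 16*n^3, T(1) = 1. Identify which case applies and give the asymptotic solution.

a=8, b=2, f(n)=16*n^3.
log_2(8) = 3, so n^(log_b(a)) = n^3.
f(n) = Theta(n^3), so Case 2 applies.
T(n) = Theta(n^3 log n).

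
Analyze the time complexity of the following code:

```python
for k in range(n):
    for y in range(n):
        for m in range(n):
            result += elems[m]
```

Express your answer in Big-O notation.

Time complexity: O(n^3).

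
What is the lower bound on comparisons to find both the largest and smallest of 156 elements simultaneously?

Pair elements first (floor(156/2) comparisons), then find max among winners and min among losers. Total: ceil(3*156/2) - 2 = 232 comparisons.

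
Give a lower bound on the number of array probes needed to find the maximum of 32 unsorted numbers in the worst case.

Adversary: any unprobed cell could hold a value larger than everything seen so far. If fewer than 32 cells are probed, the adversary places the max in an unprobed cell. So all 32 cells must be examined; together with 32-1 comparisons this is tight.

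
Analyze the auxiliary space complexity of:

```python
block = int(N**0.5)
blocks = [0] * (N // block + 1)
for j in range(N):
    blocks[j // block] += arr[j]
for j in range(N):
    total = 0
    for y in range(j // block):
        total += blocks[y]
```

Space complexity: O(sqrt(n)).
Storage scales with sqrt(n).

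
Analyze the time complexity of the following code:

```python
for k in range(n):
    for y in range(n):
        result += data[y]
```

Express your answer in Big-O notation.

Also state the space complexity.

Time complexity: O(n^2).
Space complexity: O(1).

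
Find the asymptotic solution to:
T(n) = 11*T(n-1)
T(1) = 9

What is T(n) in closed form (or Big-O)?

Each step multiplies by 11. T(n) = T(1)*11^(n-1) = 9*11^(n-1).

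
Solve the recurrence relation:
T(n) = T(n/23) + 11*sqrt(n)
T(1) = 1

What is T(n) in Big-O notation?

Each level contributes sqrt(n/23^k). Geometric series with ratio 1/sqrt(23) < 1 sums to O(sqrt(n)).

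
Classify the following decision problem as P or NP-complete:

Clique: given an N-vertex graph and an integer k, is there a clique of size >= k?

This problem is NP-complete: complement of Independent Set / Vertex Cover (with k part of the input).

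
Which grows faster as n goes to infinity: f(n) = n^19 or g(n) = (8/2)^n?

g(n) = (8/2)^n grows faster: (8/2)^n is exponential with base 8/2 > 1, dominating every polynomial.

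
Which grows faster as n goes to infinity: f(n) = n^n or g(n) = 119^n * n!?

g(n) = 119^n * n! grows faster: by Stirling n! ~ sqrt(2 pi n)(n/e)^n, so 119^n n! / n^n ~ (119/e)^n sqrt(2 pi n) -> infinity since 119/e > 1.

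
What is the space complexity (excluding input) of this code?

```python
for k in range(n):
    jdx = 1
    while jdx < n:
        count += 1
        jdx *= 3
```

Space complexity: O(1).
Only a constant amount of auxiliary storage is used; nothing grows with n.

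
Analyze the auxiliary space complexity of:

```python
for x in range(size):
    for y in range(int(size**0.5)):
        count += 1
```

Space complexity: O(1).
Only a constant amount of auxiliary storage is used; nothing grows with n.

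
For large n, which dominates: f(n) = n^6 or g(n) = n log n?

f(n) = n^6 grows faster: n^6 / (n log n) = n^5/log n -> infinity.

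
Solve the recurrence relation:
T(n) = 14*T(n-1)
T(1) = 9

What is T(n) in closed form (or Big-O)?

Each step multiplies by 14. T(n) = T(1)*14^(n-1) = 9*14^(n-1).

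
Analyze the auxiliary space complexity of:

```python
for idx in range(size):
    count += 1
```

Space complexity: O(1).
Only a constant amount of auxiliary storage is used; nothing grows with n.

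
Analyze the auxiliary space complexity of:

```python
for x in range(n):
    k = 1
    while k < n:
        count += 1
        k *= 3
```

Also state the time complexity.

Space complexity: O(1).
Only a constant amount of auxiliary storage is used; nothing grows with n.
Time complexity: O(n log n).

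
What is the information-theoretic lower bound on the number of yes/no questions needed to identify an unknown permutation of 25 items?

There are 25! = 15511210043330985984000000 permutations. Each yes/no question gives at most 1 bit, so at least ceil(log_2(15511210043330985984000000)) = 84 questions are needed.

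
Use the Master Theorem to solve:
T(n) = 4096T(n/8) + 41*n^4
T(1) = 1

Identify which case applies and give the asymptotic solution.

a=4096, b=8, f(n)=41*n^4.
log_8(4096) = 4, so n^(log_b(a)) = n^4.
f(n) = Theta(n^4), so Case 2 applies.
T(n) = Theta(n^4 log n).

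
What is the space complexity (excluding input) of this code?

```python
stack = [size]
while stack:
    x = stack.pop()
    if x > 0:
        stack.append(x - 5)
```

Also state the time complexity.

Space complexity: O(1).
Only a constant amount of auxiliary storage is used; nothing grows with n.
Time complexity: O(n).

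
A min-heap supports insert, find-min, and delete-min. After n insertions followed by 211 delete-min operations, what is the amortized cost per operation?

Insert takes O(log n) worst case. Delete-min takes O(log n). Over a sequence of n inserts and 211 delete-mins, total cost is O((n + 211) log n). Amortized per operation: O(log n).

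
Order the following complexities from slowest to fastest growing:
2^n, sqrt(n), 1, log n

Ordered by growth rate: 1 < log n < sqrt(n) < 2^n.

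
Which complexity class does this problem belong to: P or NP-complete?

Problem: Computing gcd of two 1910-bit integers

This problem is in P: the Euclidean algorithm runs in polynomial time in the bit-length.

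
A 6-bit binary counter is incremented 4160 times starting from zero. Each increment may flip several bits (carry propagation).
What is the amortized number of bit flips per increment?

Bit i flips on every 2^i-th increment, so over 4160 increments bit i flips floor(4160/2^i) times. Summing over i: total flips < 2 * 4160. Amortized: < 2 = O(1) per increment.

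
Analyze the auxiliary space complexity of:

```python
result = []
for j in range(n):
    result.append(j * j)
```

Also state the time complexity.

Space complexity: O(n).
Auxiliary storage grows linearly with the input size n in the worst case.
Time complexity: O(n).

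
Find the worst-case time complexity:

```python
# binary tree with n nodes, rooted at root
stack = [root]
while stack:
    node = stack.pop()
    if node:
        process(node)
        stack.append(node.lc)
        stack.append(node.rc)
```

Time complexity: O(n).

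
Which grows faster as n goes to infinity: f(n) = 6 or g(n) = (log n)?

g(n) = (log n) grows faster: any unbounded function dominates a constant.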